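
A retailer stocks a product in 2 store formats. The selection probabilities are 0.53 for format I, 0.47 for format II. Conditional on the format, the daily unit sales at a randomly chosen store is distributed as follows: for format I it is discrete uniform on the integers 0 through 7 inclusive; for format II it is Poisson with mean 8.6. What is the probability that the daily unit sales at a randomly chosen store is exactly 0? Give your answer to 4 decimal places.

Conditional on each format, P(X = 0): I: 0.125; II: 0.000184106.
By total probability, P(X = 0) = 0.53·0.125 + 0.47·0.000184106 = 0.0663365.

0.0663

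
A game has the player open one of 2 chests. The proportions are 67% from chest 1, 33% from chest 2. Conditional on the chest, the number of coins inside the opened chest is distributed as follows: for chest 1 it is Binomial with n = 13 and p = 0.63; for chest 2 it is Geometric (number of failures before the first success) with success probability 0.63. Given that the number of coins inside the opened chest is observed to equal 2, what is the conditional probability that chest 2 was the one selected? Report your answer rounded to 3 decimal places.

Likelihoods P(X=2 | ·): 1: 0.000550801; 2: 0.086247.
Posterior ∝ prior × likelihood. Numerator for 2: 0.33·0.086247 = 0.0284615.
Normalizing constant: 0.67·0.000550801 + 0.33·0.086247 = 0.0288305.
P(2 | observation) = 0.0284615 / 0.0288305 = 0.9872.

0.987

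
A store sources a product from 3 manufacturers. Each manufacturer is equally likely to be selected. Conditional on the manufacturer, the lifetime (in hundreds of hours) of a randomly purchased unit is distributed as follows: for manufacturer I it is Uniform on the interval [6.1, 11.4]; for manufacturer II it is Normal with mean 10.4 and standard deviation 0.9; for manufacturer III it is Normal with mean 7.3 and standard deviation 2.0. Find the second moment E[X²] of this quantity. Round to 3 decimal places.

81.721

For each component E[X²] = Var + (mean)², giving I: 78.9033; II: 108.97; III: 57.29.
Overall E[X²] = 0.333333·78.9033 + 0.333333·108.97 + 0.333333·57.29 = 81.7211.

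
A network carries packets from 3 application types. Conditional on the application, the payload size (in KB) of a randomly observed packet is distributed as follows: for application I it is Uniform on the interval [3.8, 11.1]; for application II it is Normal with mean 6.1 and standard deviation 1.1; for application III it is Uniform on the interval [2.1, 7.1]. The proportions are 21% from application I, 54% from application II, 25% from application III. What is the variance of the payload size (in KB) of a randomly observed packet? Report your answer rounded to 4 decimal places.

Per component, I: μ=7.45, E[X²]=59.9433; II: μ=6.1, E[X²]=38.42; III: μ=4.6, E[X²]=23.2433.
E[X] = 0.21·7.45 + 0.54·6.1 + 0.25·4.6 = 6.0085.
E[X²] = 0.21·59.9433 + 0.54·38.42 + 0.25·23.2433 = 39.1457.
Var(X) = E[X²] − (E[X])² = 39.1457 − 36.1021 = 3.04366.

3.0437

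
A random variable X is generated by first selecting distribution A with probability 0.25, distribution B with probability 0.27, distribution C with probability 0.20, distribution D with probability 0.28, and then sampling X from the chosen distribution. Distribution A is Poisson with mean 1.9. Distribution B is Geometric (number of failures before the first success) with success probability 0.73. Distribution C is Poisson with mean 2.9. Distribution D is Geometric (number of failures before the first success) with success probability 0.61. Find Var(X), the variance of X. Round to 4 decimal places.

2.4419

Per component, A: μ=1.9, E[X²]=5.51; B: μ=0.369863, E[X²]=0.64346; C: μ=2.9, E[X²]=11.31; D: μ=0.639344, E[X²]=1.45687.
E[X] = 0.25·1.9 + 0.27·0.369863 + 0.2·2.9 + 0.28·0.639344 = 1.33388.
E[X²] = 0.25·5.51 + 0.27·0.64346 + 0.2·11.31 + 0.28·1.45687 = 4.22116.
Var(X) = E[X²] − (E[X])² = 4.22116 − 1.77923 = 2.44192.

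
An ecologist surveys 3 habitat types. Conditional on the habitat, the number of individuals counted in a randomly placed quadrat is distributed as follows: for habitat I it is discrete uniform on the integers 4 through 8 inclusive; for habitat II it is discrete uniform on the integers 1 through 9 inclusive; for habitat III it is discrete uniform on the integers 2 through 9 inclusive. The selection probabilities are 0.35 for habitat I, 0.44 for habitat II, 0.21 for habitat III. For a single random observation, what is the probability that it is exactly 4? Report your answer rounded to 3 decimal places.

Conditional on each habitat, P(X = 4): I: 0.2; II: 0.111111; III: 0.125.
By total probability, P(X = 4) = 0.35·0.2 + 0.44·0.111111 + 0.21·0.125 = 0.145139.

0.145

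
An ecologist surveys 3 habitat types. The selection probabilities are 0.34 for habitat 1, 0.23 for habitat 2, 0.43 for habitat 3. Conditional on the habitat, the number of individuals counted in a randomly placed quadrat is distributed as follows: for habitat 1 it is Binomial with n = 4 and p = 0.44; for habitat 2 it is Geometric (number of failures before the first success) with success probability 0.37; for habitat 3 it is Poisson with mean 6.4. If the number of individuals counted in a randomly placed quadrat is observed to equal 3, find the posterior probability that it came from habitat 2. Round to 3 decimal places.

Likelihoods P(X=3 | ·): 1: 0.190812; 2: 0.0925174; 3: 0.0725945.
Posterior ∝ prior × likelihood. Numerator for 2: 0.23·0.0925174 = 0.021279.
Normalizing constant: 0.34·0.190812 + 0.23·0.0925174 + 0.43·0.0725945 = 0.117371.
P(2 | observation) = 0.021279 / 0.117371 = 0.181297.

0.181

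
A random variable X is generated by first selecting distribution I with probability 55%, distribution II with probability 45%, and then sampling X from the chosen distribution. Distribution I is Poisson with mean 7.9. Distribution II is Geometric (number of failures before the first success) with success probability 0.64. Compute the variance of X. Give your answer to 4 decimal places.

18.0656

Per component, I: μ=7.9, E[X²]=70.31; II: μ=0.5625, E[X²]=1.19531.
E[X] = 0.55·7.9 + 0.45·0.5625 = 4.59813.
E[X²] = 0.55·70.31 + 0.45·1.19531 = 39.2084.
Var(X) = E[X²] − (E[X])² = 39.2084 − 21.1428 = 18.0656.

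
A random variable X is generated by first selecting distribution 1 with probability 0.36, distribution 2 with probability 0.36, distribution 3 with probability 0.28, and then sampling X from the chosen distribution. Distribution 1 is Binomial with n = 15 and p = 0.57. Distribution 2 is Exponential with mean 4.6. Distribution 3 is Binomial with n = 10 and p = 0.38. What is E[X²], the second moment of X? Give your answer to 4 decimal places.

For each component E[X²] = Var + (mean)², giving 1: 76.779; 2: 42.32; 3: 16.796.
Overall E[X²] = 0.36·76.779 + 0.36·42.32 + 0.28·16.796 = 47.5785.

47.5785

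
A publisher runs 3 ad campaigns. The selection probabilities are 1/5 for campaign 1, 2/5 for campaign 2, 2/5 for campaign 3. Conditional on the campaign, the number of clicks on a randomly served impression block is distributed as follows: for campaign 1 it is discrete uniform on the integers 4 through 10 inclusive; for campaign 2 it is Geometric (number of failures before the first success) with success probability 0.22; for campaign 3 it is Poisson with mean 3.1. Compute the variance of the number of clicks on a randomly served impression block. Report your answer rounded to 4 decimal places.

Per component, 1: μ=7, E[X²]=53; 2: μ=3.54545, E[X²]=28.686; 3: μ=3.1, E[X²]=12.71.
E[X] = 0.2·7 + 0.4·3.54545 + 0.4·3.1 = 4.05818.
E[X²] = 0.2·53 + 0.4·28.686 + 0.4·12.71 = 27.1584.
Var(X) = E[X²] − (E[X])² = 27.1584 − 16.4688 = 10.6895.

10.6895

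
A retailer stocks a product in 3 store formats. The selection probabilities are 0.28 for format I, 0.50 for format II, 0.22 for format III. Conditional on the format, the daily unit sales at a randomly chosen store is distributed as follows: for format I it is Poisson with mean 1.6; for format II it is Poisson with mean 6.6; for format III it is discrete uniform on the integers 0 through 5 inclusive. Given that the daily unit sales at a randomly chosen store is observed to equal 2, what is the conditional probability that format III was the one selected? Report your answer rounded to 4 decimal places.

0.2961

Likelihoods P(X=2 | ·): I: 0.258428; II: 0.0296288; III: 0.166667.
Posterior ∝ prior × likelihood. Numerator for III: 0.22·0.166667 = 0.0366667.
Normalizing constant: 0.28·0.258428 + 0.5·0.0296288 + 0.22·0.166667 = 0.123841.
P(III | observation) = 0.0366667 / 0.123841 = 0.296079.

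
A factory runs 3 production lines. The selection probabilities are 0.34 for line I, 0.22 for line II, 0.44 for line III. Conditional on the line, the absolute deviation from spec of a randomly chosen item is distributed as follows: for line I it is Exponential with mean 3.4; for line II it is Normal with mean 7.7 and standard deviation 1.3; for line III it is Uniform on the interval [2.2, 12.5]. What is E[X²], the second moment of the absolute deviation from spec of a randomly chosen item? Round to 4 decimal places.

For each component E[X²] = Var + (mean)², giving I: 23.12; II: 60.98; III: 62.8633.
Overall E[X²] = 0.34·23.12 + 0.22·60.98 + 0.44·62.8633 = 48.9363.

48.9363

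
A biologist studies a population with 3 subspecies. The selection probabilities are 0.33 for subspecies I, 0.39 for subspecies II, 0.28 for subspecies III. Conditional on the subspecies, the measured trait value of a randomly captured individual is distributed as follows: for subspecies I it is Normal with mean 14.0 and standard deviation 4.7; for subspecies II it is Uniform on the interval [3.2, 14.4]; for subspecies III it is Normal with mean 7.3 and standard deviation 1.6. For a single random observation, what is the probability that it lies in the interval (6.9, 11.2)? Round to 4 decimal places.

Conditional on each subspecies, P(6.9 < X < 11.2): I: 0.210233; II: 0.383929; III: 0.591312.
By total probability, P(6.9 < X < 11.2) = 0.33·0.210233 + 0.39·0.383929 + 0.28·0.591312 = 0.384676.

0.3847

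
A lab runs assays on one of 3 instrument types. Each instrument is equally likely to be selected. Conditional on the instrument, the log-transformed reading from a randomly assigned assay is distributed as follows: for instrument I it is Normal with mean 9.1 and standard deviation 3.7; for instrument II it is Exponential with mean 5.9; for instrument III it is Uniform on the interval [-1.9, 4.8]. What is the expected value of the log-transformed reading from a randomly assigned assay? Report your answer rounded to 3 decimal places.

Component means — I: 9.1; II: 5.9; III: 1.45.
E[X] = 0.333333·9.1 + 0.333333·5.9 + 0.333333·1.45 = 5.48333.

5.483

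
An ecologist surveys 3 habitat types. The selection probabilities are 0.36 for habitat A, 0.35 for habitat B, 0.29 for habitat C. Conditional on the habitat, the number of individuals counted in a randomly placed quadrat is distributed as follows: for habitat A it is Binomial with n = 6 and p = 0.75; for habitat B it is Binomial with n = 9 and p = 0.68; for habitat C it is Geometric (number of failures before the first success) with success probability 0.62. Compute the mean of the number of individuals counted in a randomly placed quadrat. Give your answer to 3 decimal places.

Component means — A: 4.5; B: 6.12; C: 0.612903.
E[X] = 0.36·4.5 + 0.35·6.12 + 0.29·0.612903 = 3.93974.

3.940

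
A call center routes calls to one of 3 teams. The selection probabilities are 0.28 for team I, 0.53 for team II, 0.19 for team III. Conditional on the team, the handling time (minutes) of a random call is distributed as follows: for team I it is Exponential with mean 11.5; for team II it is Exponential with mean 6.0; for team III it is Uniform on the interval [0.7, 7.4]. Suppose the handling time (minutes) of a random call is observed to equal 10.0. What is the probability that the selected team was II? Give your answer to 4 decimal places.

Likelihoods f(10.0 | ·): I: 0.0364464; II: 0.0314793; III: 0.
Posterior ∝ prior × likelihood. Numerator for II: 0.53·0.0314793 = 0.016684.
Normalizing constant: 0.28·0.0364464 + 0.53·0.0314793 + 0.19·0 = 0.026889.
P(II | observation) = 0.016684 / 0.026889 = 0.620477.

0.6205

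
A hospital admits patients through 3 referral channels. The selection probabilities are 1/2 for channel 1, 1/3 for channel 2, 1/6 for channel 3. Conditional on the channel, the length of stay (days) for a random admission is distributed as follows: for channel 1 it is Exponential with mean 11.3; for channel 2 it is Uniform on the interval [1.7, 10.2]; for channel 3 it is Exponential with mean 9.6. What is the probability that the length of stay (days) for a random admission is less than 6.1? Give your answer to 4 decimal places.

0.4595

Conditional on each channel, P(X < 6.1): 1: 0.417149; 2: 0.517647; 3: 0.470285.
By total probability, P(X < 6.1) = 0.5·0.417149 + 0.333333·0.517647 + 0.166667·0.470285 = 0.459504.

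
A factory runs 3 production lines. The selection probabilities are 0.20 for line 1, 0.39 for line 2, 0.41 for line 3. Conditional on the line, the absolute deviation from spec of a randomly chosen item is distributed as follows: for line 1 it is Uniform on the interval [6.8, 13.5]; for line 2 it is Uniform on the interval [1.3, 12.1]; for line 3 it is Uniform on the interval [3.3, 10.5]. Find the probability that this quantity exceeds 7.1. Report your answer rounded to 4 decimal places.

0.5652

Conditional on each line, P(X > 7.1): 1: 0.955224; 2: 0.462963; 3: 0.472222.
By total probability, P(X > 7.1) = 0.2·0.955224 + 0.39·0.462963 + 0.41·0.472222 = 0.565211.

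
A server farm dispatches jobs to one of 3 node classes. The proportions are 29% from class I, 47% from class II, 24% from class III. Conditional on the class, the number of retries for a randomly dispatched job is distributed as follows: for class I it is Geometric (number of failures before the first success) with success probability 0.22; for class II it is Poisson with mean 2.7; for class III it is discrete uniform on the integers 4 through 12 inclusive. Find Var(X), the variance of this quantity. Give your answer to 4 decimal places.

12.1896

Per component, I: μ=3.54545, E[X²]=28.686; II: μ=2.7, E[X²]=9.99; III: μ=8, E[X²]=70.6667.
E[X] = 0.29·3.54545 + 0.47·2.7 + 0.24·8 = 4.21718.
E[X²] = 0.29·28.686 + 0.47·9.99 + 0.24·70.6667 = 29.9742.
Var(X) = E[X²] − (E[X])² = 29.9742 − 17.7846 = 12.1896.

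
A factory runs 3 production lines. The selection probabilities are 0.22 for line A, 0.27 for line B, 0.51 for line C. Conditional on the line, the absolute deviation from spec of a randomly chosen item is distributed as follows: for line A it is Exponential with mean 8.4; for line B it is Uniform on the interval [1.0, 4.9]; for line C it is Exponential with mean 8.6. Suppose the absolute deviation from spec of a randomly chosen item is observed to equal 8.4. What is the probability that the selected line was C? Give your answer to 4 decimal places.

0.6986

Likelihoods f(8.4 | ·): A: 0.0437952; B: 0; C: 0.0437831.
Posterior ∝ prior × likelihood. Numerator for C: 0.51·0.0437831 = 0.0223294.
Normalizing constant: 0.22·0.0437952 + 0.27·0 + 0.51·0.0437831 = 0.0319643.
P(C | observation) = 0.0223294 / 0.0319643 = 0.698572.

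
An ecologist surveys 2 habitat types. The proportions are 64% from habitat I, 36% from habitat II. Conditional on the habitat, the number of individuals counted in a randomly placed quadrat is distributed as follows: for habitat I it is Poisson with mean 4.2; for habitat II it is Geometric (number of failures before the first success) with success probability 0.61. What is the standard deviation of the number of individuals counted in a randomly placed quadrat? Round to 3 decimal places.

Per component, I: μ=4.2, E[X²]=21.84; II: μ=0.639344, E[X²]=1.45687.
E[X] = 0.64·4.2 + 0.36·0.639344 = 2.91816.
E[X²] = 0.64·21.84 + 0.36·1.45687 = 14.5021.
Var(X) = E[X²] − (E[X])² = 14.5021 − 8.51568 = 5.98639.
SD(X) = √5.98639 = 2.44671.

2.447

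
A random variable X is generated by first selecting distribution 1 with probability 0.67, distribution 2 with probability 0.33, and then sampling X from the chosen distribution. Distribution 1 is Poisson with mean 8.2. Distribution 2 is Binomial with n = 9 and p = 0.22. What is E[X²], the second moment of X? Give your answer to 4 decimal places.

For each component E[X²] = Var + (mean)², giving 1: 75.44; 2: 5.4648.
Overall E[X²] = 0.67·75.44 + 0.33·5.4648 = 52.3482.

52.3482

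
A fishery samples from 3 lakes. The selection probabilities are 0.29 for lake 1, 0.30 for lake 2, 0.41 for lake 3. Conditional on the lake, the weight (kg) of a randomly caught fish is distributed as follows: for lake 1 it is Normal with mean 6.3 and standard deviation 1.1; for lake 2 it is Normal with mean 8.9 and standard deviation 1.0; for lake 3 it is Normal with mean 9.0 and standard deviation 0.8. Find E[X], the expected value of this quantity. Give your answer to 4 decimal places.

Component means — 1: 6.3; 2: 8.9; 3: 9.
E[X] = 0.29·6.3 + 0.3·8.9 + 0.41·9 = 8.187.

8.1870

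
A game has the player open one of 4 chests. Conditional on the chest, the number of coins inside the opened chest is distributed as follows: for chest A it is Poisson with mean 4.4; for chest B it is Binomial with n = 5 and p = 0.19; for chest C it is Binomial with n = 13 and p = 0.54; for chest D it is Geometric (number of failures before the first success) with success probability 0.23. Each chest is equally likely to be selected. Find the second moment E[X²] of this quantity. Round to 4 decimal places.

For each component E[X²] = Var + (mean)², giving A: 23.76; B: 1.672; C: 52.5096; D: 25.7637.
Overall E[X²] = 0.25·23.76 + 0.25·1.672 + 0.25·52.5096 + 0.25·25.7637 = 25.9263.

25.9263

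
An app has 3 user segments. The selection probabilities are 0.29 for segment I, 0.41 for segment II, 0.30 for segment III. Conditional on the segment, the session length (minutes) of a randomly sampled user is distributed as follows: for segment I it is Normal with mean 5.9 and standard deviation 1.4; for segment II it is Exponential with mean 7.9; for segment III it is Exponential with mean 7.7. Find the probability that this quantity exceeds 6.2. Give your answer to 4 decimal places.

Conditional on each segment, P(X > 6.2): I: 0.415162; II: 0.456206; III: 0.447001.
By total probability, P(X > 6.2) = 0.29·0.415162 + 0.41·0.456206 + 0.3·0.447001 = 0.441542.

0.4415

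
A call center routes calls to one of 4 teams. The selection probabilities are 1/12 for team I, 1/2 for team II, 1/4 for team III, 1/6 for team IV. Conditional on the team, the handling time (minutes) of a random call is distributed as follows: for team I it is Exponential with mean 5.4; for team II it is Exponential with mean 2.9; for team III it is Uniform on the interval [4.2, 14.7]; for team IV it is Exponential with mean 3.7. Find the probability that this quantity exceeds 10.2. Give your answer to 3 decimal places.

0.145

Conditional on each team, P(X > 10.2): I: 0.15124; II: 0.0296812; III: 0.428571; IV: 0.0634974.
By total probability, P(X > 10.2) = 0.0833333·0.15124 + 0.5·0.0296812 + 0.25·0.428571 + 0.166667·0.0634974 = 0.14517.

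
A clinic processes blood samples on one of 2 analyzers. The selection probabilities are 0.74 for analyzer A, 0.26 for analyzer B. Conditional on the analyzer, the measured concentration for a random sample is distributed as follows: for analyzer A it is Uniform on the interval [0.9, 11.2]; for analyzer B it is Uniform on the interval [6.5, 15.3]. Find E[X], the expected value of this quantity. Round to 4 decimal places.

7.3110

Component means — A: 6.05; B: 10.9.
E[X] = 0.74·6.05 + 0.26·10.9 = 7.311.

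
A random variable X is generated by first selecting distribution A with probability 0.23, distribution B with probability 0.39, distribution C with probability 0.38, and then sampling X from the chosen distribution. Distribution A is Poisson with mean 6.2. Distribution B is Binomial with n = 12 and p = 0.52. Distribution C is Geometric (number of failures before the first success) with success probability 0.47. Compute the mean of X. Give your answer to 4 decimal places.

4.2881

Component means — A: 6.2; B: 6.24; C: 1.12766.
E[X] = 0.23·6.2 + 0.39·6.24 + 0.38·1.12766 = 4.28811.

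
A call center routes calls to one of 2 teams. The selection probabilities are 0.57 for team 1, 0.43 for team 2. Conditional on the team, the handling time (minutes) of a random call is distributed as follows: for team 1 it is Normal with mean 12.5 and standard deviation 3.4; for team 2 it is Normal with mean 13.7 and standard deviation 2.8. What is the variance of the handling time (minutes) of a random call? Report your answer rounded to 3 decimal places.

10.313

Per component, 1: μ=12.5, E[X²]=167.81; 2: μ=13.7, E[X²]=195.53.
E[X] = 0.57·12.5 + 0.43·13.7 = 13.016.
E[X²] = 0.57·167.81 + 0.43·195.53 = 179.73.
Var(X) = E[X²] − (E[X])² = 179.73 − 169.416 = 10.3133.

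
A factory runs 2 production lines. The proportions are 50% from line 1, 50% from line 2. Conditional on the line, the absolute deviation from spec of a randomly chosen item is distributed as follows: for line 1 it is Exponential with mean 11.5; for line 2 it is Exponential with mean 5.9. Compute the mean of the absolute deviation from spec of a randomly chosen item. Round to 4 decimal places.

8.7000

Component means — 1: 11.5; 2: 5.9.
E[X] = 0.5·11.5 + 0.5·5.9 = 8.7.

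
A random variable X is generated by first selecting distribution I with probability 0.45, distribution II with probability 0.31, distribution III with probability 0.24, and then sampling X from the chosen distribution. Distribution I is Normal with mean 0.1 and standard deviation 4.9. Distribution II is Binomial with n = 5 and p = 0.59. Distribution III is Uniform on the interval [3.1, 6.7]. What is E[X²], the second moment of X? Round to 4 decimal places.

19.9033

For each component E[X²] = Var + (mean)², giving I: 24.02; II: 9.912; III: 25.09.
Overall E[X²] = 0.45·24.02 + 0.31·9.912 + 0.24·25.09 = 19.9033.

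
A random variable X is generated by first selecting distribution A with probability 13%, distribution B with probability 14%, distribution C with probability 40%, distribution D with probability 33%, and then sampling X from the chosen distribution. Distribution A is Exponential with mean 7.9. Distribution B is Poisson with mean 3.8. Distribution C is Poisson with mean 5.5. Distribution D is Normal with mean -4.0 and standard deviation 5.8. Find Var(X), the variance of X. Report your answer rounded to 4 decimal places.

Per component, A: μ=7.9, E[X²]=124.82; B: μ=3.8, E[X²]=18.24; C: μ=5.5, E[X²]=35.75; D: μ=-4, E[X²]=49.64.
E[X] = 0.13·7.9 + 0.14·3.8 + 0.4·5.5 + 0.33·-4 = 2.439.
E[X²] = 0.13·124.82 + 0.14·18.24 + 0.4·35.75 + 0.33·49.64 = 49.4614.
Var(X) = E[X²] − (E[X])² = 49.4614 − 5.94872 = 43.5127.

43.5127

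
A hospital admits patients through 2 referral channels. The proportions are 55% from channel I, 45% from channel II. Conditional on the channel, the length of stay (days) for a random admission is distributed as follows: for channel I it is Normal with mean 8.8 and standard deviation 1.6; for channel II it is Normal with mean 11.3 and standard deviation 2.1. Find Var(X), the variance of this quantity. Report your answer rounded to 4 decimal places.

4.9394

Per component, I: μ=8.8, E[X²]=80; II: μ=11.3, E[X²]=132.1.
E[X] = 0.55·8.8 + 0.45·11.3 = 9.925.
E[X²] = 0.55·80 + 0.45·132.1 = 103.445.
Var(X) = E[X²] − (E[X])² = 103.445 − 98.5056 = 4.93938.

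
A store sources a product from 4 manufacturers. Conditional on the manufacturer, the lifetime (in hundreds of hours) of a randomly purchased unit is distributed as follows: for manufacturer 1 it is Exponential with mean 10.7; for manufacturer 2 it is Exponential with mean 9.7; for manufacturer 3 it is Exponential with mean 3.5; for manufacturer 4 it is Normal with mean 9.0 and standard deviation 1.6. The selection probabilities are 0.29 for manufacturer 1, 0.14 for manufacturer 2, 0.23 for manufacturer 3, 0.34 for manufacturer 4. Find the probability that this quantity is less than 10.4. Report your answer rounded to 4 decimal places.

0.7657

Conditional on each manufacturer, P(X < 10.4): 1: 0.62166; 2: 0.657733; 3: 0.94877; 4: 0.809213.
By total probability, P(X < 10.4) = 0.29·0.62166 + 0.14·0.657733 + 0.23·0.94877 + 0.34·0.809213 = 0.765714.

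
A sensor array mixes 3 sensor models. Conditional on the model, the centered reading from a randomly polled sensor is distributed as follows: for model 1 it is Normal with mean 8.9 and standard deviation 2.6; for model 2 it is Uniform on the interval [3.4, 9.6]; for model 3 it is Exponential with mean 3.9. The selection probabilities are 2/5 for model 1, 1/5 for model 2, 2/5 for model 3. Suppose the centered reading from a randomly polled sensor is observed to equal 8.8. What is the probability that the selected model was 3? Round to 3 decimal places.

Likelihoods f(8.8 | ·): 1: 0.153326; 2: 0.16129; 3: 0.0268528.
Posterior ∝ prior × likelihood. Numerator for 3: 0.4·0.0268528 = 0.0107411.
Normalizing constant: 0.4·0.153326 + 0.2·0.16129 + 0.4·0.0268528 = 0.10433.
P(3 | observation) = 0.0107411 / 0.10433 = 0.102954.

0.103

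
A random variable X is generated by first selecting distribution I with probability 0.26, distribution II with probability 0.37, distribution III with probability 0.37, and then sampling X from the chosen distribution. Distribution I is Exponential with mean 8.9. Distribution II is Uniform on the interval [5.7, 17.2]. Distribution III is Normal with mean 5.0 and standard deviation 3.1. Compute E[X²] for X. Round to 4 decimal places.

For each component E[X²] = Var + (mean)², giving I: 158.42; II: 142.123; III: 34.61.
Overall E[X²] = 0.26·158.42 + 0.37·142.123 + 0.37·34.61 = 106.581.

106.5805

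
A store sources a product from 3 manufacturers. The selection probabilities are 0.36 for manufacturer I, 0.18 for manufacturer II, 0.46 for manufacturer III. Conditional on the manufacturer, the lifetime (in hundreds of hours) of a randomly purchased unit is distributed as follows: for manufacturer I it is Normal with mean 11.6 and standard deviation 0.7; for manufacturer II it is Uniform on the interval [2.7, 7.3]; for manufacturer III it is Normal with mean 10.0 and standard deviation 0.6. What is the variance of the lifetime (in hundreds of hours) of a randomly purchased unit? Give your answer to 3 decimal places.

Per component, I: μ=11.6, E[X²]=135.05; II: μ=5, E[X²]=26.7633; III: μ=10, E[X²]=100.36.
E[X] = 0.36·11.6 + 0.18·5 + 0.46·10 = 9.676.
E[X²] = 0.36·135.05 + 0.18·26.7633 + 0.46·100.36 = 99.601.
Var(X) = E[X²] − (E[X])² = 99.601 − 93.625 = 5.97602.

5.976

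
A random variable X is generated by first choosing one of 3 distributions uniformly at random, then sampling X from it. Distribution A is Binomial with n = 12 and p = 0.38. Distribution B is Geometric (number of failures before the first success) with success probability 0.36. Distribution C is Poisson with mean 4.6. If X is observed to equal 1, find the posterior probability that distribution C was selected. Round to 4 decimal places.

Likelihoods P(X=1 | ·): A: 0.0237287; B: 0.2304; C: 0.0462384.
Posterior ∝ prior × likelihood. Numerator for C: 0.333333·0.0462384 = 0.0154128.
Normalizing constant: 0.333333·0.0237287 + 0.333333·0.2304 + 0.333333·0.0462384 = 0.100122.
P(C | observation) = 0.0154128 / 0.100122 = 0.15394.

0.1539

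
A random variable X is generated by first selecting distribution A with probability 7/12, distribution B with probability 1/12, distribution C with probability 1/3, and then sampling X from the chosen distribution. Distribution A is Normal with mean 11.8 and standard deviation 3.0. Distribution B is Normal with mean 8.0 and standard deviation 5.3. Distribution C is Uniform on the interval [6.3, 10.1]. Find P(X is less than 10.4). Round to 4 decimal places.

Conditional on each component, P(X < 10.4): A: 0.320369; B: 0.674664; C: 1.
By total probability, P(X < 10.4) = 0.583333·0.320369 + 0.0833333·0.674664 + 0.333333·1 = 0.576437.

0.5764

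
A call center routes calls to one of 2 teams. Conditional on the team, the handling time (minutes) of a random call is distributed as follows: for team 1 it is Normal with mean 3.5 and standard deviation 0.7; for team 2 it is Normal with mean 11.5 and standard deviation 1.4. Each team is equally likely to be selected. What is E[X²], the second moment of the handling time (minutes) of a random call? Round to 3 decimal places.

For each component E[X²] = Var + (mean)², giving 1: 12.74; 2: 134.21.
Overall E[X²] = 0.5·12.74 + 0.5·134.21 = 73.475.

73.475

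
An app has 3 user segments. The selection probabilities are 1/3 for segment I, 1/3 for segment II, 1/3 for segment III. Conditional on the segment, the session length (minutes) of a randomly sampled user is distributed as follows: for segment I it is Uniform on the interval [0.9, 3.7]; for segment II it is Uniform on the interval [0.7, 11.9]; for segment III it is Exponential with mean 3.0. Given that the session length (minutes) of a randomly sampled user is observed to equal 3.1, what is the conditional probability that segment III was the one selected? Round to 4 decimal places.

0.2099

Likelihoods f(3.1 | ·): I: 0.357143; II: 0.0892857; III: 0.118606.
Posterior ∝ prior × likelihood. Numerator for III: 0.333333·0.118606 = 0.0395354.
Normalizing constant: 0.333333·0.357143 + 0.333333·0.0892857 + 0.333333·0.118606 = 0.188345.
P(III | observation) = 0.0395354 / 0.188345 = 0.20991.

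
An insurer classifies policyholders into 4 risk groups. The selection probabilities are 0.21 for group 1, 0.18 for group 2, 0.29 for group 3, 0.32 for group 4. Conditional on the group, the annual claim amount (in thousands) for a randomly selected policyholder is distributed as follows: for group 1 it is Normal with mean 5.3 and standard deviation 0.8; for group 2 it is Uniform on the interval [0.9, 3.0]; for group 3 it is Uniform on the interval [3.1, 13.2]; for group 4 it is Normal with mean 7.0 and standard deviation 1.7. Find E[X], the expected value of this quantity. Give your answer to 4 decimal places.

6.0675

Component means — 1: 5.3; 2: 1.95; 3: 8.15; 4: 7.
E[X] = 0.21·5.3 + 0.18·1.95 + 0.29·8.15 + 0.32·7 = 6.0675.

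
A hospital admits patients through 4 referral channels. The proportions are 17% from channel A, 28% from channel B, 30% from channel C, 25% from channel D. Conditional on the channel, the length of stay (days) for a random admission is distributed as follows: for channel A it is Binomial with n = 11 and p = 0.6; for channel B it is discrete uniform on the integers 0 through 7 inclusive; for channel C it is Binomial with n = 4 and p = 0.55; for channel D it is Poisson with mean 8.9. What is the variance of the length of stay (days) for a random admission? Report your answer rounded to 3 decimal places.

Per component, A: μ=6.6, E[X²]=46.2; B: μ=3.5, E[X²]=17.5; C: μ=2.2, E[X²]=5.83; D: μ=8.9, E[X²]=88.11.
E[X] = 0.17·6.6 + 0.28·3.5 + 0.3·2.2 + 0.25·8.9 = 4.987.
E[X²] = 0.17·46.2 + 0.28·17.5 + 0.3·5.83 + 0.25·88.11 = 36.5305.
Var(X) = E[X²] − (E[X])² = 36.5305 − 24.8702 = 11.6603.

11.660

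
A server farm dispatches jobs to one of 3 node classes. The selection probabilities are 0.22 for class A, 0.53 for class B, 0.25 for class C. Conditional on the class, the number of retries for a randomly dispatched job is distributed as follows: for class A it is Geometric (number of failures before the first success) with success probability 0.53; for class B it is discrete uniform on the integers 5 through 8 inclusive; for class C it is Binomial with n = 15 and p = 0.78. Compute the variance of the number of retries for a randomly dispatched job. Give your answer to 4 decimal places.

Per component, A: μ=0.886792, E[X²]=2.45959; B: μ=6.5, E[X²]=43.5; C: μ=11.7, E[X²]=139.464.
E[X] = 0.22·0.886792 + 0.53·6.5 + 0.25·11.7 = 6.56509.
E[X²] = 0.22·2.45959 + 0.53·43.5 + 0.25·139.464 = 58.4621.
Var(X) = E[X²] − (E[X])² = 58.4621 − 43.1005 = 15.3616.

15.3616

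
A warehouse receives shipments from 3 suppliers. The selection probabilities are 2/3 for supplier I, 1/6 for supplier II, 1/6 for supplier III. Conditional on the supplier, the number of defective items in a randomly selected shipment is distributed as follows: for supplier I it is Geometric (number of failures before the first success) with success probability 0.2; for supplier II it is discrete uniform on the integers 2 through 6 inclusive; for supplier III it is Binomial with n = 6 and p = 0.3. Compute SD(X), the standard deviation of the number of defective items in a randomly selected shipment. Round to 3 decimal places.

Per component, I: μ=4, E[X²]=36; II: μ=4, E[X²]=18; III: μ=1.8, E[X²]=4.5.
E[X] = 0.666667·4 + 0.166667·4 + 0.166667·1.8 = 3.63333.
E[X²] = 0.666667·36 + 0.166667·18 + 0.166667·4.5 = 27.75.
Var(X) = E[X²] − (E[X])² = 27.75 − 13.2011 = 14.5489.
SD(X) = √14.5489 = 3.8143.

3.814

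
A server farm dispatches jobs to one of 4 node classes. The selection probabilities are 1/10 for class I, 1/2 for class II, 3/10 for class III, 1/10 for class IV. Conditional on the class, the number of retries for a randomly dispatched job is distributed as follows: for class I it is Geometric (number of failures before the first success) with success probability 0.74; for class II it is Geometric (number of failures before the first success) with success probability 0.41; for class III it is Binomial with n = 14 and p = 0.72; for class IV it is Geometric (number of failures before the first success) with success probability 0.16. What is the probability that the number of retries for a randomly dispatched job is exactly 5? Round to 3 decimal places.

0.023

Conditional on each class, P(X = 5): I: 0.000879222; II: 0.0293119; III: 0.00409778; IV: 0.0669139.
By total probability, P(X = 5) = 0.1·0.000879222 + 0.5·0.0293119 + 0.3·0.00409778 + 0.1·0.0669139 = 0.0226646.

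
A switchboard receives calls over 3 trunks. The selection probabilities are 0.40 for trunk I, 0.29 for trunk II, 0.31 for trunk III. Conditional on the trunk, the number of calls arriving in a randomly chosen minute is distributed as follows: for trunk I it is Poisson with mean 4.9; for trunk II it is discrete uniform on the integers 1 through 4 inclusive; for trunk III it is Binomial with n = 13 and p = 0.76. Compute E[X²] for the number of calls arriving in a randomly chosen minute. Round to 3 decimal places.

For each component E[X²] = Var + (mean)², giving I: 28.91; II: 7.5; III: 99.9856.
Overall E[X²] = 0.4·28.91 + 0.29·7.5 + 0.31·99.9856 = 44.7345.

44.735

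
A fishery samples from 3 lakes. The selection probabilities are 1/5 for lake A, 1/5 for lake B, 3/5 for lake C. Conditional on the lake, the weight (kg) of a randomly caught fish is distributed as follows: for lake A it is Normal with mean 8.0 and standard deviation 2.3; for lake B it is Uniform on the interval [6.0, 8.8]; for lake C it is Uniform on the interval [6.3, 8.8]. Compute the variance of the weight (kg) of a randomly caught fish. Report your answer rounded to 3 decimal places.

Per component, A: μ=8, E[X²]=69.29; B: μ=7.4, E[X²]=55.4133; C: μ=7.55, E[X²]=57.5233.
E[X] = 0.2·8 + 0.2·7.4 + 0.6·7.55 = 7.61.
E[X²] = 0.2·69.29 + 0.2·55.4133 + 0.6·57.5233 = 59.4547.
Var(X) = E[X²] − (E[X])² = 59.4547 − 57.9121 = 1.54257.

1.543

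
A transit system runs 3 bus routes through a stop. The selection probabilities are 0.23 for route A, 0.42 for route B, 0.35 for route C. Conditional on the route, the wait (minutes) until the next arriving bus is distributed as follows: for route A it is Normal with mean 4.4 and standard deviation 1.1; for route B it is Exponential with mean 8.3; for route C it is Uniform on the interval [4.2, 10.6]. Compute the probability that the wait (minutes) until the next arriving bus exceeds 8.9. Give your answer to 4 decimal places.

0.2367

Conditional on each route, P(X > 8.9): A: 2.14843e-05; B: 0.342224; C: 0.265625.
By total probability, P(X > 8.9) = 0.23·2.14843e-05 + 0.42·0.342224 + 0.35·0.265625 = 0.236708.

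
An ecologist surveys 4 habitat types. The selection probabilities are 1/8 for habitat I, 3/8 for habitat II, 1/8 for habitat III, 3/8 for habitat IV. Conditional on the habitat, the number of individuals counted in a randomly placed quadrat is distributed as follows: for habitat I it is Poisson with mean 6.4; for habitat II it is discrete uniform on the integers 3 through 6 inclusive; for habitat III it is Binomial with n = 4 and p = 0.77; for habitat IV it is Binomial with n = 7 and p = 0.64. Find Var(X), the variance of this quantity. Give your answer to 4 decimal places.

2.6628

Per component, I: μ=6.4, E[X²]=47.36; II: μ=4.5, E[X²]=21.5; III: μ=3.08, E[X²]=10.1948; IV: μ=4.48, E[X²]=21.6832.
E[X] = 0.125·6.4 + 0.375·4.5 + 0.125·3.08 + 0.375·4.48 = 4.5525.
E[X²] = 0.125·47.36 + 0.375·21.5 + 0.125·10.1948 + 0.375·21.6832 = 23.3881.
Var(X) = E[X²] − (E[X])² = 23.3881 − 20.7253 = 2.66279.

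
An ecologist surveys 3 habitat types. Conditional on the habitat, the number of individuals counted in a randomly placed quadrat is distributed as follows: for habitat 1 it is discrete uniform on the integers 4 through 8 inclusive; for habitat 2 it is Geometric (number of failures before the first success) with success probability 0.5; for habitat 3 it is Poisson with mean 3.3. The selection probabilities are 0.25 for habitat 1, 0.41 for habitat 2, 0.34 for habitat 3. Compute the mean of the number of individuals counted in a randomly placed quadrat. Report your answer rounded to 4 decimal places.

Component means — 1: 6; 2: 1; 3: 3.3.
E[X] = 0.25·6 + 0.41·1 + 0.34·3.3 = 3.032.

3.0320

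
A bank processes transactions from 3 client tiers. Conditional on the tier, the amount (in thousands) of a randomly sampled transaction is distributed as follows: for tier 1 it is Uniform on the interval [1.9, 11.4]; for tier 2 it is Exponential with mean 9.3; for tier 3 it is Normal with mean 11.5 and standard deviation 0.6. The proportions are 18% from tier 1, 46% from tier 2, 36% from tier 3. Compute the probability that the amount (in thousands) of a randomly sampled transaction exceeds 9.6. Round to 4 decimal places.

0.5577

Conditional on each tier, P(X > 9.6): 1: 0.189474; 2: 0.356202; 3: 0.999229.
By total probability, P(X > 9.6) = 0.18·0.189474 + 0.46·0.356202 + 0.36·0.999229 = 0.557681.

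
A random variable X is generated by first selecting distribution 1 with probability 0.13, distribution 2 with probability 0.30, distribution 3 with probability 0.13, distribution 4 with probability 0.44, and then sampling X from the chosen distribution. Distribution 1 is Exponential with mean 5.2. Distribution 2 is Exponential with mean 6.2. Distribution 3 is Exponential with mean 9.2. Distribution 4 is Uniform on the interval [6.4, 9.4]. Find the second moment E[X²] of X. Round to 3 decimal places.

79.891

For each component E[X²] = Var + (mean)², giving 1: 54.08; 2: 76.88; 3: 169.28; 4: 63.16.
Overall E[X²] = 0.13·54.08 + 0.3·76.88 + 0.13·169.28 + 0.44·63.16 = 79.8912.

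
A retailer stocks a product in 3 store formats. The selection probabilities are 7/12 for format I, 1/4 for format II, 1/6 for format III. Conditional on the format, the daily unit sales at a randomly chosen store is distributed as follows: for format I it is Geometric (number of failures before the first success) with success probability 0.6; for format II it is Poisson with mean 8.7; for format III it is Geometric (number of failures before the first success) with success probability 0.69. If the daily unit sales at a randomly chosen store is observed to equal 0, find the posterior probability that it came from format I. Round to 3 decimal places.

0.753

Likelihoods P(X=0 | ·): I: 0.6; II: 0.000166586; III: 0.69.
Posterior ∝ prior × likelihood. Numerator for I: 0.583333·0.6 = 0.35.
Normalizing constant: 0.583333·0.6 + 0.25·0.000166586 + 0.166667·0.69 = 0.465042.
P(I | observation) = 0.35 / 0.465042 = 0.752621.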